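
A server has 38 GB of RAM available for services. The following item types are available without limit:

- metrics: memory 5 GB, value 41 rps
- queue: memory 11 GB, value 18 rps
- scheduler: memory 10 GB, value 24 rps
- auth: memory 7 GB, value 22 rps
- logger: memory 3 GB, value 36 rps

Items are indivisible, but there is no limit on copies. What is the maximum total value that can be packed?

437 rps

Best value-per-unit is logger at 36/3; filling with it alone gives 12×36 = 432.
Optimal mix: 1×metrics + 11×logger → memory 38, value 437.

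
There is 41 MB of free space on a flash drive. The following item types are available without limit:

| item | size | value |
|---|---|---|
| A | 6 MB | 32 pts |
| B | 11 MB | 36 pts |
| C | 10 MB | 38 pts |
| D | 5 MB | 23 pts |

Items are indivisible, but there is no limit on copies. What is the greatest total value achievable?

215 pts

Best value-per-unit is A at 32/6; filling with it alone gives 6×32 = 192.
Optimal mix: 6×A + 1×D → size 41, value 215.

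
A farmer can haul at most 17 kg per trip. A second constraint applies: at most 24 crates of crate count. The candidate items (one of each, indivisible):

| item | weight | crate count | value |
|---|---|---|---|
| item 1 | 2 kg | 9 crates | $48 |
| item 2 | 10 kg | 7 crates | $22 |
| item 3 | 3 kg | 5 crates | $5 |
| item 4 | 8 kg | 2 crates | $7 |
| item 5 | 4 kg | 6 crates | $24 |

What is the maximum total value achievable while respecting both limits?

$94

Feasible sets respecting both limits:
- item 1+item 2+item 5: weight 16, crate count 22, value 94
- item 1+item 3+item 4+item 5: weight 17, crate count 22, value 84
- item 1+item 4+item 5: weight 14, crate count 17, value 79
Best: $94.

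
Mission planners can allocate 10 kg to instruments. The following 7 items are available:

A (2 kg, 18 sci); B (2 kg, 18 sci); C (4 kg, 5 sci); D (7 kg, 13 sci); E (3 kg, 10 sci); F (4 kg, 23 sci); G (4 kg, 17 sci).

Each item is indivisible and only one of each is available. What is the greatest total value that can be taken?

59 sci

This is a 0/1 knapsack; check combinations near the capacity.
- A+B+F: mass 2+2+4=8, value 18+18+23=59
- A+F+G: mass 2+4+4=10, value 18+23+17=58
- B+F+G: mass 2+4+4=10, value 18+23+17=58
- A+B+G: mass 2+2+4=8, value 18+18+17=53
Best: 59 sci.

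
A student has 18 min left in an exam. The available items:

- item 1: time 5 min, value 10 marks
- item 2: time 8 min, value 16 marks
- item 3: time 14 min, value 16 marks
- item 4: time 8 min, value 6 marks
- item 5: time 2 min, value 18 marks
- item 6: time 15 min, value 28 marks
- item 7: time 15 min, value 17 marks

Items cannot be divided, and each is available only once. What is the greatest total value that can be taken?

Check high-value combinations within 18 min:
- item 5+item 6: time 2+15=17, value 18+28=46
- item 1+item 2+item 5: time 5+8+2=15, value 10+16+18=44
- item 2+item 4+item 5: time 8+8+2=18, value 16+6+18=40
- item 5+item 7: time 2+15=17, value 18+17=35
Best: 46 marks.

46 marks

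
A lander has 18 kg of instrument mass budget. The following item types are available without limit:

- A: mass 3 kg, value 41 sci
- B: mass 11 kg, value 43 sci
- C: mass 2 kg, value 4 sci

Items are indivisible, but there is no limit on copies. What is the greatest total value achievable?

Best value-per-unit is A at 41/3, and filling with it alone uses mass 6×3=18. No mix of the others beats 6×41 = 246.

246 sci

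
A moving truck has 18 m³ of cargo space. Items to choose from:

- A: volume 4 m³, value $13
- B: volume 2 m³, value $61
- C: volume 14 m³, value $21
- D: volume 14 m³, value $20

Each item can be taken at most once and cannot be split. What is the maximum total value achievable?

Check high-value combinations within 18 m³:
- B+C: volume 2+14=16, value 61+21=82
- B+D: volume 2+14=16, value 61+20=81
- A+B: volume 4+2=6, value 13+61=74
- B: volume 2, value 61
- A+C: volume 4+14=18, value 13+21=34
Best: $82.

$82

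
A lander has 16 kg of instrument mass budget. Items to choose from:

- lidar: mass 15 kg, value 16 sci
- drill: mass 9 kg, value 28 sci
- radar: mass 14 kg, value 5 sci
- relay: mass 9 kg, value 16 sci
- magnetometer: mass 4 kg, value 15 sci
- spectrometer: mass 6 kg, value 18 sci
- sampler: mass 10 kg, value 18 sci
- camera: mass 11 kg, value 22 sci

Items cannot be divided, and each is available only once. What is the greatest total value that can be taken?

46 sci

Check high-value combinations within 16 kg:
- drill+spectrometer: mass 9+6=15, value 28+18=46
- drill+magnetometer: mass 9+4=13, value 28+15=43
- magnetometer+camera: mass 4+11=15, value 15+22=37
- spectrometer+sampler: mass 6+10=16, value 18+18=36
- relay+spectrometer: mass 9+6=15, value 16+18=34
Best: 46 sci.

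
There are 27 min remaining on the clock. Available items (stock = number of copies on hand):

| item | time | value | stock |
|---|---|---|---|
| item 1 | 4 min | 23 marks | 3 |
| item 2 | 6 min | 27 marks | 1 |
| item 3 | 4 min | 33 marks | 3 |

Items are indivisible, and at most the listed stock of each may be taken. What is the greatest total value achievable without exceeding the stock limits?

Best selections within time 27 and stock limits:
- 2×item 1 + 1×item 2 + 3×item 3: time 26, value 172
- 3×item 1 + 3×item 3: time 24, value 168
- 3×item 1 + 1×item 2 + 2×item 3: time 26, value 162
Best: 172 marks.

172 marks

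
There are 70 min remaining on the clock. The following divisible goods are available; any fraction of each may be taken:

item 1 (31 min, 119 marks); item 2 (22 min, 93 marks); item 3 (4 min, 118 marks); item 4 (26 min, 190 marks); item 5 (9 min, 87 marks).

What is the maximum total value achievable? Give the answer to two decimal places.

522.55

Take in order of value per unit:
- item 3 (118/4 per unit): all 4 → value 118, running total 118.00
- item 5 (87/9 per unit): all 9 → value 87, running total 205.00
- item 4 (190/26 per unit): all 26 → value 190, running total 395.00
- item 2 (93/22 per unit): all 22 → value 93, running total 488.00
- item 1 (119/31 per unit): 9 of 31 → value 9×119/31 = 34.5484, running total 522.55
Total 522.55.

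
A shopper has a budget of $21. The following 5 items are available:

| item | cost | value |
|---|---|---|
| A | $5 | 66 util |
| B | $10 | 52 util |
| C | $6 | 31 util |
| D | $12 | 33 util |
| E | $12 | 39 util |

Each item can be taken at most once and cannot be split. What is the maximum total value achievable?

Check high-value combinations within $21:
- A+B+C: cost 5+10+6=21, value 66+52+31=149
- A+B: cost 5+10=15, value 66+52=118
- A+E: cost 5+12=17, value 66+39=105
Best: 149 util.

149 util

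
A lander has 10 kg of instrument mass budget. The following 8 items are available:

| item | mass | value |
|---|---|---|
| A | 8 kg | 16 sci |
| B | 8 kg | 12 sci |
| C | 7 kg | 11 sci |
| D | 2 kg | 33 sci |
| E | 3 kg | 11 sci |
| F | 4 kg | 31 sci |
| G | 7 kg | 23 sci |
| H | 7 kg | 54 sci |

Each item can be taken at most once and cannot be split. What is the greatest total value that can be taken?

87 sci

Check high-value combinations within 10 kg:
- D+H: mass 2+7=9, value 33+54=87
- D+E+F: mass 2+3+4=9, value 33+11+31=75
- E+H: mass 3+7=10, value 11+54=65
Best: 87 sci.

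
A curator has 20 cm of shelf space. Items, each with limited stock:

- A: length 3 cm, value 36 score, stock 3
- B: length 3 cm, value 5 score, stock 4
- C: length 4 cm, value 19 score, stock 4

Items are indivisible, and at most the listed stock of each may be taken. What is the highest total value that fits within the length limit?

Top feasible selections:
- 3×A + 1×B + 2×C: length 20, value 151
- 3×A + 2×C: length 17, value 146
Best: 151 score.

151 score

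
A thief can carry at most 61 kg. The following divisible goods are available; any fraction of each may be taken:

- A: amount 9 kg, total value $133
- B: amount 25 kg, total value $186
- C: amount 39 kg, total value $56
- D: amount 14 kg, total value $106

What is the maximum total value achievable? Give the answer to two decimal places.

Take in order of value per unit:
- A (133/9 per unit): all 9 → value 133, running total 133.00
- D (106/14 per unit): all 14 → value 106, running total 239.00
- B (186/25 per unit): all 25 → value 186, running total 425.00
- C (56/39 per unit): 13 of 39 → value 13×56/39 = 18.6667, running total 443.67
Total 443.67.

443.67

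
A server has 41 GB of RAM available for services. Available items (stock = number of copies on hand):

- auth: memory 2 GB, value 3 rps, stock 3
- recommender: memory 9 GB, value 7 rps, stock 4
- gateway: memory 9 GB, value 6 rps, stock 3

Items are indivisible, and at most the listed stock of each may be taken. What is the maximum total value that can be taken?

34 rps

Best selections within memory 41 and stock limits:
- 2×auth + 4×recommender: memory 40, value 34
- 2×auth + 3×recommender + 1×gateway: memory 40, value 33
- 2×auth + 2×recommender + 2×gateway: memory 40, value 32
- 1×auth + 4×recommender: memory 38, value 31
Best: 34 rps.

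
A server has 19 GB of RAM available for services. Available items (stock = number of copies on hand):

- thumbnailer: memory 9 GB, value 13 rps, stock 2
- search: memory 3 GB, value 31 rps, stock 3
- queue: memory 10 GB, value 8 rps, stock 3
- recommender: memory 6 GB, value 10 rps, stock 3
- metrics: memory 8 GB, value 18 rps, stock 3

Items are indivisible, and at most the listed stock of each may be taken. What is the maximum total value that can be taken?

Best selections within memory 19 and stock limits:
- 3×search + 1×metrics: memory 17, value 111
- 1×thumbnailer + 3×search: memory 18, value 106
Best: 111 rps.

111 rps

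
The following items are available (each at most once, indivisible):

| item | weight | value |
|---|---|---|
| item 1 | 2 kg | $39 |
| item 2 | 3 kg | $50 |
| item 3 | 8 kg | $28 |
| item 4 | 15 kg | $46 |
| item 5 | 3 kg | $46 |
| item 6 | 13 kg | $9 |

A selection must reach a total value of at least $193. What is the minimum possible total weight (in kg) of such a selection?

31

Subsets with value ≥ 193, sorted by total weight:
- item 1+item 2+item 3+item 4+item 5: weight 31, value 209
- item 1+item 2+item 3+item 4+item 5+item 6: weight 44, value 218
Minimum weight: 31 kg.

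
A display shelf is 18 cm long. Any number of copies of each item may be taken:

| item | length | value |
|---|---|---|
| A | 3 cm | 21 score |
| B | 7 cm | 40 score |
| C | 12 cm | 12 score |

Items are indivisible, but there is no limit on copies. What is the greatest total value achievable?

126 score

Best value-per-unit is A at 21/3, and filling with it alone uses length 6×3=18. No mix of the others beats 6×21 = 126.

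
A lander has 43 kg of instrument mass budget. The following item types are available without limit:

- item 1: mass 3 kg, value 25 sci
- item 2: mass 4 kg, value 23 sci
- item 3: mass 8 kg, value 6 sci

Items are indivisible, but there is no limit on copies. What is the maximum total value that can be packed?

Best value-per-unit is item 1 at 25/3, and filling with it alone uses mass 14×3=42. No mix of the others beats 14×25 = 350.

350 sci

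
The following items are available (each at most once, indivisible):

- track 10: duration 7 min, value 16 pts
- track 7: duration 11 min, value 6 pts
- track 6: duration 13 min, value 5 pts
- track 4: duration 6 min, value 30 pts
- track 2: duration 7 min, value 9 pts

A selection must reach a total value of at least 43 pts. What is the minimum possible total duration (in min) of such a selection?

13

Subsets with value ≥ 43, sorted by total duration:
- track 10+track 4: duration 13, value 46
- track 10+track 4+track 2: duration 20, value 55
Minimum duration: 13 min.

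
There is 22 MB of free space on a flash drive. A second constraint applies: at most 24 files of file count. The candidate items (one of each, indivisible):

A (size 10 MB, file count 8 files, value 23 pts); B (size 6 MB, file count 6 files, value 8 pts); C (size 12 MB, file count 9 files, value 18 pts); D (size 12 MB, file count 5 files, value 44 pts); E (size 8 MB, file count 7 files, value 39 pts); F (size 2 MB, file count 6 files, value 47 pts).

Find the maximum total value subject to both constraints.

130 pts

Feasible sets respecting both limits:
- D+E+F: size 22, file count 18, value 130
- A+E+F: size 20, file count 21, value 109
- C+E+F: size 22, file count 22, value 104
- B+D+F: size 20, file count 17, value 99
Best: 130 pts.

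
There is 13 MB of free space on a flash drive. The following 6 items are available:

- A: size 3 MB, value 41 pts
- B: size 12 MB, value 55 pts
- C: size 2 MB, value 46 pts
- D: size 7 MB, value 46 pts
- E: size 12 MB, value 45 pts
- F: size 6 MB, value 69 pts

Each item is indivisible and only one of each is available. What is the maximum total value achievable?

This is a 0/1 knapsack; check combinations near the capacity.
- A+C+F: size 3+2+6=11, value 41+46+69=156
- A+C+D: size 3+2+7=12, value 41+46+46=133
- C+F: size 2+6=8, value 46+69=115
- D+F: size 7+6=13, value 46+69=115
Best: 156 pts.

156 pts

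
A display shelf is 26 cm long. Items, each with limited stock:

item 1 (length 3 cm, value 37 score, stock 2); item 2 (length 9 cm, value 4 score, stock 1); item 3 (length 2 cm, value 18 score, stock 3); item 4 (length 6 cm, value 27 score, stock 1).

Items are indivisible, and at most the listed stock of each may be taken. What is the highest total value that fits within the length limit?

155 score

Top feasible selections:
- 2×item 1 + 3×item 3 + 1×item 4: length 18, value 155
- 2×item 1 + 1×item 2 + 2×item 3 + 1×item 4: length 25, value 141
- 2×item 1 + 2×item 3 + 1×item 4: length 16, value 137
Best: 155 score.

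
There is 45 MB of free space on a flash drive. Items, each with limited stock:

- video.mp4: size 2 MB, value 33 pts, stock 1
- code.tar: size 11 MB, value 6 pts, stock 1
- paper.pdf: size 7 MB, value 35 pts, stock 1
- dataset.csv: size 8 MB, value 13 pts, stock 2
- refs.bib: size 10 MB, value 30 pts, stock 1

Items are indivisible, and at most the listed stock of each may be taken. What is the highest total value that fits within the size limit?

124 pts

Top feasible selections:
- 1×video.mp4 + 1×paper.pdf + 2×dataset.csv + 1×refs.bib: size 35, value 124
- 1×video.mp4 + 1×code.tar + 1×paper.pdf + 1×dataset.csv + 1×refs.bib: size 38, value 117
- 1×video.mp4 + 1×paper.pdf + 1×dataset.csv + 1×refs.bib: size 27, value 111
Best: 124 pts.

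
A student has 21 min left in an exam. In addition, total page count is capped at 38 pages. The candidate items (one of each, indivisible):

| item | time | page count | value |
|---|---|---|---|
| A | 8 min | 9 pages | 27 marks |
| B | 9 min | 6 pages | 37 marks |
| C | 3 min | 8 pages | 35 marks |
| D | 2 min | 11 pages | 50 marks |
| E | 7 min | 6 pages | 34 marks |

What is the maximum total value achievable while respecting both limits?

Feasible sets respecting both limits:
- B+C+D+E: time 21, page count 31, value 156
- A+C+D+E: time 20, page count 34, value 146
- B+C+D: time 14, page count 25, value 122
- B+D+E: time 18, page count 23, value 121
Best: 156 marks.

156 marks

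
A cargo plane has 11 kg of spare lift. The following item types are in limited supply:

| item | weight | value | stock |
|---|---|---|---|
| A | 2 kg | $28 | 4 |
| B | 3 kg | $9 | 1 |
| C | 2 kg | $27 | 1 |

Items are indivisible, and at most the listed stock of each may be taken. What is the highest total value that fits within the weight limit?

Top feasible selections:
- 4×A + 1×C: weight 10, value 139
- 4×A + 1×B: weight 11, value 121
- 3×A + 1×B + 1×C: weight 11, value 120
Best: $139.

$139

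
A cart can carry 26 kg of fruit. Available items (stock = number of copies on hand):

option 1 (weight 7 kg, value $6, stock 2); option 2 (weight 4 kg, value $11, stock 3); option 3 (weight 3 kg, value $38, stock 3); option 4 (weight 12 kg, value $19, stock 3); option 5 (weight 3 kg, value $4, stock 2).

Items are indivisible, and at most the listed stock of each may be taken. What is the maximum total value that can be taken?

Best selections within weight 26 and stock limits:
- 3×option 2 + 3×option 3 + 1×option 5: weight 24, value 151
- 3×option 2 + 3×option 3: weight 21, value 147
Best: $151.

$151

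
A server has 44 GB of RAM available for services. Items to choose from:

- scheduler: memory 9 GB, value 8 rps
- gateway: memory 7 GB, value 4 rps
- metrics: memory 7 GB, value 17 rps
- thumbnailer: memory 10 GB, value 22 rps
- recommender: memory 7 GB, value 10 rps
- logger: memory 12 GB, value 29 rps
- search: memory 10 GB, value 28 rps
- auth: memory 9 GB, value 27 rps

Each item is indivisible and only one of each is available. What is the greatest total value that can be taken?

106 rps

Check high-value combinations within 44 GB:
- thumbnailer+logger+search+auth: memory 10+12+10+9=41, value 22+29+28+27=106
- metrics+thumbnailer+recommender+search+auth: memory 7+10+7+10+9=43, value 17+22+10+28+27=104
- metrics+logger+search+auth: memory 7+12+10+9=38, value 17+29+28+27=101
Best: 106 rps.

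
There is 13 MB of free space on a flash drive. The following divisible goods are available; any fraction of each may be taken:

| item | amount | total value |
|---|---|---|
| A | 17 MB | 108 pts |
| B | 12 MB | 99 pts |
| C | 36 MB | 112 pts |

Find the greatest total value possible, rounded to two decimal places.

105.35

Take in order of value per unit:
- B (99/12 per unit): all 12 → value 99, running total 99.00
- A (108/17 per unit): 1 of 17 → value 1×108/17 = 6.3529, running total 105.35
Total 105.35.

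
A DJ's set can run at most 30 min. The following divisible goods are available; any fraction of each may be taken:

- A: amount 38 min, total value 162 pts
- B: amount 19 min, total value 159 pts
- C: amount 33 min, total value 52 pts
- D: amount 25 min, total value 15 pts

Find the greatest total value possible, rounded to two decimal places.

Take in order of value per unit:
- B (159/19 per unit): all 19 → value 159, running total 159.00
- A (162/38 per unit): 11 of 38 → value 11×162/38 = 46.8947, running total 205.89
Total 205.89.

205.89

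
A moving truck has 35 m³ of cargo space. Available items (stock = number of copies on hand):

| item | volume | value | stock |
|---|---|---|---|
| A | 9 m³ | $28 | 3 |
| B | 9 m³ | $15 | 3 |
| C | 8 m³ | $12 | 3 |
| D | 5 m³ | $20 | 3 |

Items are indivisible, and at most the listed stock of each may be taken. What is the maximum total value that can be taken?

$116

Best selections within volume 35 and stock limits:
- 2×A + 3×D: volume 33, value 116
- 3×A + 1×D: volume 32, value 104
- 1×A + 1×B + 3×D: volume 33, value 103
- 1×A + 1×C + 3×D: volume 32, value 100
Best: $116.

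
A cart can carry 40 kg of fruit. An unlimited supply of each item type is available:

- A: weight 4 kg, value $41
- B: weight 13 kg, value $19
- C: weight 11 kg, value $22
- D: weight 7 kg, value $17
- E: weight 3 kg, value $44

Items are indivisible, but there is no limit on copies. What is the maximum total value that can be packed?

Best value-per-unit is E at 44/3, and filling with it alone uses weight 13×3=39. No mix of the others beats 13×44 = 572.

$572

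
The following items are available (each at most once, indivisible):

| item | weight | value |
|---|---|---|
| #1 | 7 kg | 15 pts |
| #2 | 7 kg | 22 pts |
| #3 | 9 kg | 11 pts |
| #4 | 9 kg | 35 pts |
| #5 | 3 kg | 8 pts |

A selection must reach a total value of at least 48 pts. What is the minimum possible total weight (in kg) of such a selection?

Subsets with value ≥ 48, sorted by total weight:
- #2+#4: weight 16, value 57
- #1+#4: weight 16, value 50
Minimum weight: 16 kg.

16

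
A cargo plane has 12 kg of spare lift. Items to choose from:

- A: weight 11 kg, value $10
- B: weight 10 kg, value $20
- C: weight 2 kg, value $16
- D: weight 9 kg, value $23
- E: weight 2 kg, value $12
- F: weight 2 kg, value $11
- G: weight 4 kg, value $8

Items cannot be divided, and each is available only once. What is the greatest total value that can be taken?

$47

Check high-value combinations within 12 kg:
- C+E+F+G: weight 2+2+2+4=10, value 16+12+11+8=47
- C+E+F: weight 2+2+2=6, value 16+12+11=39
- C+D: weight 2+9=11, value 16+23=39
- C+E+G: weight 2+2+4=8, value 16+12+8=36
Best: $47.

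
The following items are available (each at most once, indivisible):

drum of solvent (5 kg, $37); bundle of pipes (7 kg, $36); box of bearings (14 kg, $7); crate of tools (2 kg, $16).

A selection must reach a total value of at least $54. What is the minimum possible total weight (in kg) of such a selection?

12

Subsets with value ≥ 54, sorted by total weight:
- drum of solvent+bundle of pipes: weight 12, value 73
- drum of solvent+bundle of pipes+crate of tools: weight 14, value 89
Minimum weight: 12 kg.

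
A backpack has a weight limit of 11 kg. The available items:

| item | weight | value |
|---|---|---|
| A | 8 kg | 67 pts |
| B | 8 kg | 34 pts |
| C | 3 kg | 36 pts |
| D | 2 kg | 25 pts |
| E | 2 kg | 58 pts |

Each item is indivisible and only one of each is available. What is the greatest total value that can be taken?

Check high-value combinations within 11 kg:
- A+E: weight 8+2=10, value 67+58=125
- C+D+E: weight 3+2+2=7, value 36+25+58=119
- A+C: weight 8+3=11, value 67+36=103
- C+E: weight 3+2=5, value 36+58=94
- A+D: weight 8+2=10, value 67+25=92
Best: 125 pts.

125 pts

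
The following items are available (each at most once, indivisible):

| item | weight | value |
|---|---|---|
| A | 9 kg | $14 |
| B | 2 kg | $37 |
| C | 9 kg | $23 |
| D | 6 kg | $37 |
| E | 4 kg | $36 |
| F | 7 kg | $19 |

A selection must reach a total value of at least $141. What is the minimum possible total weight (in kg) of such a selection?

Subsets with value ≥ 141, sorted by total weight:
- B+C+D+E+F: weight 28, value 152
- A+B+D+E+F: weight 28, value 143
Minimum weight: 28 kg.

28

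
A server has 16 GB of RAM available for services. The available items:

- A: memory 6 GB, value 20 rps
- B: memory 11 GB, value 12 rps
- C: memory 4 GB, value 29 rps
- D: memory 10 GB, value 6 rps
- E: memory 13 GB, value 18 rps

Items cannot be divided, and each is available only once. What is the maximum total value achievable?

49 rps

Check high-value combinations within 16 GB:
- A+C: memory 6+4=10, value 20+29=49
- B+C: memory 11+4=15, value 12+29=41
- C+D: memory 4+10=14, value 29+6=35
- C: memory 4, value 29
- A+D: memory 6+10=16, value 20+6=26
Best: 49 rps.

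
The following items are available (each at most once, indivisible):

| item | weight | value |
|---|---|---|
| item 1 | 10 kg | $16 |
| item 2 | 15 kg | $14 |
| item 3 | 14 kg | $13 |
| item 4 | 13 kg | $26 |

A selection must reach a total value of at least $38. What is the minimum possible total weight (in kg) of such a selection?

Subsets with value ≥ 38, sorted by total weight:
- item 1+item 4: weight 23, value 42
- item 3+item 4: weight 27, value 39
- item 2+item 4: weight 28, value 40
Minimum weight: 23 kg.

23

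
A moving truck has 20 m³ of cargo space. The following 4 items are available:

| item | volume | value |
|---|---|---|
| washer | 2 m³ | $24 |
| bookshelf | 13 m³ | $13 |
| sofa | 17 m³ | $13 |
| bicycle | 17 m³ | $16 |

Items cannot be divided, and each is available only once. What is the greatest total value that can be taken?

$40

This is a 0/1 knapsack; check combinations near the capacity.
- washer+bicycle: volume 2+17=19, value 24+16=40
- washer+bookshelf: volume 2+13=15, value 24+13=37
- washer+sofa: volume 2+17=19, value 24+13=37
Best: $40.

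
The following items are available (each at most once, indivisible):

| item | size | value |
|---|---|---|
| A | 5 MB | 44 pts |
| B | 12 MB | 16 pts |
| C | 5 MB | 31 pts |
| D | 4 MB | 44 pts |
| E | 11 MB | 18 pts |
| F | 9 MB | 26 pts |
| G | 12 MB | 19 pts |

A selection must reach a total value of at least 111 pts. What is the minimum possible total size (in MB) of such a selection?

14

Subsets with value ≥ 111, sorted by total size:
- A+C+D: size 14, value 119
- A+D+F: size 18, value 114
- A+C+D+F: size 23, value 145
Minimum size: 14 MB.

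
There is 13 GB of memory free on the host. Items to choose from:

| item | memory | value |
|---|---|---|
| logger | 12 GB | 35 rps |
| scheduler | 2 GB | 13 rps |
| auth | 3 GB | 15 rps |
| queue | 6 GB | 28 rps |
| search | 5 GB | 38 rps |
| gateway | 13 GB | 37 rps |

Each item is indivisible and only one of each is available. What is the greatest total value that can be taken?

79 rps

Check high-value combinations within 13 GB:
- scheduler+queue+search: memory 2+6+5=13, value 13+28+38=79
- scheduler+auth+search: memory 2+3+5=10, value 13+15+38=66
- queue+search: memory 6+5=11, value 28+38=66
- scheduler+auth+queue: memory 2+3+6=11, value 13+15+28=56
Best: 79 rps.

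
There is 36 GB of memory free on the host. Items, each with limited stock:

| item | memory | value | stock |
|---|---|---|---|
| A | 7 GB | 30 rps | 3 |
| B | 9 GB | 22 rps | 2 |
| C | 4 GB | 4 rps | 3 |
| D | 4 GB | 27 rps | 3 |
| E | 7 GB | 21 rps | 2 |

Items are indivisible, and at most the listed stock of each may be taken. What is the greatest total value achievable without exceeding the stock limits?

171 rps

Top feasible selections:
- 3×A + 3×D: memory 33, value 171
- 3×A + 2×D + 1×E: memory 36, value 165
- 2×A + 1×B + 3×D: memory 35, value 163
Best: 171 rps.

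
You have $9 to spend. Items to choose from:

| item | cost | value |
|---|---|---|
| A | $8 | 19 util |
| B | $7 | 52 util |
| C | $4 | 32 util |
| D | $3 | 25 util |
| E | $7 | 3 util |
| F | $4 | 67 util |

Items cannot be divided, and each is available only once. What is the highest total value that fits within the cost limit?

99 util

Check high-value combinations within $9:
- C+F: cost 4+4=8, value 32+67=99
- D+F: cost 3+4=7, value 25+67=92
- F: cost 4, value 67
- C+D: cost 4+3=7, value 32+25=57
Best: 99 util.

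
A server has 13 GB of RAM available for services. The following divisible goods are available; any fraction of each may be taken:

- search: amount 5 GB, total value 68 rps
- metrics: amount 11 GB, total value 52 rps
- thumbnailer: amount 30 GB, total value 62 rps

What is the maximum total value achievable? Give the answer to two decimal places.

105.82

Take in order of value per unit:
- search (68/5 per unit): all 5 → value 68, running total 68.00
- metrics (52/11 per unit): 8 of 11 → value 8×52/11 = 37.8182, running total 105.82
Total 105.82.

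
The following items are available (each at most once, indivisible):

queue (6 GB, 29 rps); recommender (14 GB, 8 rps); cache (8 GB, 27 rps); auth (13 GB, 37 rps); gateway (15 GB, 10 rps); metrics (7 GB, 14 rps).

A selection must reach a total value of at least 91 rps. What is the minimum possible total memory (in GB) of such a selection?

27

Subsets with value ≥ 91, sorted by total memory:
- queue+cache+auth: memory 27, value 93
- queue+cache+auth+metrics: memory 34, value 107
- queue+recommender+cache+auth: memory 41, value 101
- queue+cache+auth+gateway: memory 42, value 103
Minimum memory: 27 GB.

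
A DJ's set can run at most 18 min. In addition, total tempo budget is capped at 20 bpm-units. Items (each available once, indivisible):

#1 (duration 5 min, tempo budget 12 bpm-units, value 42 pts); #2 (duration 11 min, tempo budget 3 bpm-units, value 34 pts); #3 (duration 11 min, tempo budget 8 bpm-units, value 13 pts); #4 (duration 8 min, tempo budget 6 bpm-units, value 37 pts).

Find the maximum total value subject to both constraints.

79 pts

Feasible sets respecting both limits:
- #1+#4: duration 13, tempo budget 18, value 79
- #1+#2: duration 16, tempo budget 15, value 76
- #1+#3: duration 16, tempo budget 20, value 55
Best: 79 pts.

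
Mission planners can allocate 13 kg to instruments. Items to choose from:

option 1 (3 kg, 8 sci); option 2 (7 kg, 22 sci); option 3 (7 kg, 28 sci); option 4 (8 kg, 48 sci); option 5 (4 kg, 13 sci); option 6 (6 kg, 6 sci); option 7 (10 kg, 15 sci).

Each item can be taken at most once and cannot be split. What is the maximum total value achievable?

This is a 0/1 knapsack; check combinations near the capacity.
- option 4+option 5: mass 8+4=12, value 48+13=61
- option 1+option 4: mass 3+8=11, value 8+48=56
- option 4: mass 8, value 48
Best: 61 sci.

61 sci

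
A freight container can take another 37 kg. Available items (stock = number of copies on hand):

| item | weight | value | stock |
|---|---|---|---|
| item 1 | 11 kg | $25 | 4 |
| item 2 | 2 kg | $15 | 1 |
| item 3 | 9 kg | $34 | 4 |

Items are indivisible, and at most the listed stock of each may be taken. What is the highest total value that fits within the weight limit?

$136

Top feasible selections:
- 4×item 3: weight 36, value 136
- 1×item 2 + 3×item 3: weight 29, value 117
- 1×item 1 + 1×item 2 + 2×item 3: weight 31, value 108
Best: $136.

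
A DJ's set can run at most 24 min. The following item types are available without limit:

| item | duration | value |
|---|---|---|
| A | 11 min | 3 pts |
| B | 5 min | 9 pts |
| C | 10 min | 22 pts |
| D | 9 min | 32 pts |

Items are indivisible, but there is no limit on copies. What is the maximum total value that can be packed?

73 pts

Best value-per-unit is D at 32/9; filling with it alone gives 2×32 = 64.
Optimal mix: 1×B + 2×D → duration 23, value 73.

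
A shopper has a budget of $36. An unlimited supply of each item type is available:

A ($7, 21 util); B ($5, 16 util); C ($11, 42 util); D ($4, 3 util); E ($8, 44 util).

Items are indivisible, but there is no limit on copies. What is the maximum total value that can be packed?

Best value-per-unit is E at 44/8; filling with it alone gives 4×44 = 176.
Optimal mix: 1×D + 4×E → cost 36, value 179.

179 util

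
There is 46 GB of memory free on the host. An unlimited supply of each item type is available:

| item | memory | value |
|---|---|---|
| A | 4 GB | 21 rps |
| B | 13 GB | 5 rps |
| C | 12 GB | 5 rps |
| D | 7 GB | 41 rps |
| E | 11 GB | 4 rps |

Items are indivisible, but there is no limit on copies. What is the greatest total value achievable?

267 rps

Best value-per-unit is D at 41/7; filling with it alone gives 6×41 = 246.
Optimal mix: 1×A + 6×D → memory 46, value 267.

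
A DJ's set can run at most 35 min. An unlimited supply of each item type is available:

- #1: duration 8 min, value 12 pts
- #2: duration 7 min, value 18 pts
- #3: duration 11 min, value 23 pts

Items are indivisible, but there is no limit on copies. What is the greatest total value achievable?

Best value-per-unit is #2 at 18/7, and filling with it alone uses duration 5×7=35. No mix of the others beats 5×18 = 90.

90 pts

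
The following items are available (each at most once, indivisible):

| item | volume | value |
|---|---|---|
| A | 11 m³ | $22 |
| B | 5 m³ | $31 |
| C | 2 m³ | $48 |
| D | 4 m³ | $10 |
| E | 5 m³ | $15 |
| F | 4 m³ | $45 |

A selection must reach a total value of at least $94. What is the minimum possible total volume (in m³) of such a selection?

10

Subsets with value ≥ 94, sorted by total volume:
- C+D+F: volume 10, value 103
- B+C+F: volume 11, value 124
- C+E+F: volume 11, value 108
- B+C+E: volume 12, value 94
Minimum volume: 10 m³.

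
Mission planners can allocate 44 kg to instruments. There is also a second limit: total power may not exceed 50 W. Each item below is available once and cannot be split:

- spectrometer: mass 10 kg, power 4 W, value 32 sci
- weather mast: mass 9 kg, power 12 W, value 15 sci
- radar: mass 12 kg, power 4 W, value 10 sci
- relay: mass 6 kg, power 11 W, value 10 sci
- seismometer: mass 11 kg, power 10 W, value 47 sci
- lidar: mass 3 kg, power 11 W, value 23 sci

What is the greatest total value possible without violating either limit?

Feasible sets respecting both limits:
- spectrometer+weather mast+relay+seismometer+lidar: mass 39, power 48, value 127
- spectrometer+radar+relay+seismometer+lidar: mass 42, power 40, value 122
- spectrometer+weather mast+seismometer+lidar: mass 33, power 37, value 117
Best: 127 sci.

127 sci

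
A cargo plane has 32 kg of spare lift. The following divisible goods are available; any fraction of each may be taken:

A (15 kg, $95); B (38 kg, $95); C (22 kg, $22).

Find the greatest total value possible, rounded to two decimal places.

137.50

Take in order of value per unit:
- A (95/15 per unit): all 15 → value 95, running total 95.00
- B (95/38 per unit): 17 of 38 → value 17×95/38 = 42.5000, running total 137.50
Total 137.50.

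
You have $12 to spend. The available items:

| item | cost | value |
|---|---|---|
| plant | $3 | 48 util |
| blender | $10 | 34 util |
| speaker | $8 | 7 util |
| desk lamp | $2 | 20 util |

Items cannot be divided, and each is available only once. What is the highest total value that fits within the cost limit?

68 util

Check high-value combinations within $12:
- plant+desk lamp: cost 3+2=5, value 48+20=68
- plant+speaker: cost 3+8=11, value 48+7=55
- blender+desk lamp: cost 10+2=12, value 34+20=54
Best: 68 util.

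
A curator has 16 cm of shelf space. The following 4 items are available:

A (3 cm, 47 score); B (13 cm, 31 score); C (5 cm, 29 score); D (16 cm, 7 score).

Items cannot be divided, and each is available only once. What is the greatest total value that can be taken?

78 score

Check high-value combinations within 16 cm:
- A+B: length 3+13=16, value 47+31=78
- A+C: length 3+5=8, value 47+29=76
- A: length 3, value 47
- B: length 13, value 31
- C: length 5, value 29
Best: 78 score.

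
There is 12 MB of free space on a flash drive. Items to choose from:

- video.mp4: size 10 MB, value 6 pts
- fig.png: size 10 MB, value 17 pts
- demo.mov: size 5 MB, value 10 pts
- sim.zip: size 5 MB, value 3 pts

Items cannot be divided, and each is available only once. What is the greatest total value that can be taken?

This is a 0/1 knapsack; check combinations near the capacity.
- fig.png: size 10, value 17
- demo.mov+sim.zip: size 5+5=10, value 10+3=13
- demo.mov: size 5, value 10
- video.mp4: size 10, value 6
Best: 17 pts.

17 pts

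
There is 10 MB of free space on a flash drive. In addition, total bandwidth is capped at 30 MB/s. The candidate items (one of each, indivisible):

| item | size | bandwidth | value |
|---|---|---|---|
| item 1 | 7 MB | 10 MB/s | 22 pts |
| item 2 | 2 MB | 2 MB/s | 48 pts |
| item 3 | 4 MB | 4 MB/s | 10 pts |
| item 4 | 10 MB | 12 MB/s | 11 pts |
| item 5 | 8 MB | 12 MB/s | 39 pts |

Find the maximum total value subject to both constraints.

Feasible sets respecting both limits:
- item 2+item 5: size 10, bandwidth 14, value 87
- item 1+item 2: size 9, bandwidth 12, value 70
- item 2+item 3: size 6, bandwidth 6, value 58
Best: 87 pts.

87 pts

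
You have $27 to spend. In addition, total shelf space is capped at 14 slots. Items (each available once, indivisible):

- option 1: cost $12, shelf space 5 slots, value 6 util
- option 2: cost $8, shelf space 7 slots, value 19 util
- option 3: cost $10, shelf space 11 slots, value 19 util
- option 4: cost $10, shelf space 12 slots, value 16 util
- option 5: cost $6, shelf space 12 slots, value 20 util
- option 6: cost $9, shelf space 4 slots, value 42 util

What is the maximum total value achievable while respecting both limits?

Feasible sets respecting both limits:
- option 2+option 6: cost 17, shelf space 11, value 61
- option 1+option 6: cost 21, shelf space 9, value 48
- option 6: cost 9, shelf space 4, value 42
Best: 61 util.

61 util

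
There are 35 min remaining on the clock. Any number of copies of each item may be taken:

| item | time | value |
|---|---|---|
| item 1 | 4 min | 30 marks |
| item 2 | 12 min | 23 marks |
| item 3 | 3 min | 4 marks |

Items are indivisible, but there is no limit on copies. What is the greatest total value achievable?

244 marks

Best value-per-unit is item 1 at 30/4; filling with it alone gives 8×30 = 240.
Optimal mix: 8×item 1 + 1×item 3 → time 35, value 244.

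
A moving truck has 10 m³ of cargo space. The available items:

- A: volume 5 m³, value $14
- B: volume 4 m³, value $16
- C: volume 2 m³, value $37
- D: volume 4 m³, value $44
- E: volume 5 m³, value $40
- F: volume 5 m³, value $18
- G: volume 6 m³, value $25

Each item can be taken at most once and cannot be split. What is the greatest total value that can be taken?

$97

Check high-value combinations within 10 m³:
- B+C+D: volume 4+2+4=10, value 16+37+44=97
- D+E: volume 4+5=9, value 44+40=84
- C+D: volume 2+4=6, value 37+44=81
- C+E: volume 2+5=7, value 37+40=77
Best: $97.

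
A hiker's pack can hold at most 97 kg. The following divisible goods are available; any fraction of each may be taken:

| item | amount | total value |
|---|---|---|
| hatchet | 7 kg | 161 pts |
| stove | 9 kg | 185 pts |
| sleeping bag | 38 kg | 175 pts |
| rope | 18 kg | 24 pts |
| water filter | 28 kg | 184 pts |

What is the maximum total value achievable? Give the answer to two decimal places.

Take in order of value per unit:
- hatchet (161/7 per unit): all 7 → value 161, running total 161.00
- stove (185/9 per unit): all 9 → value 185, running total 346.00
- water filter (184/28 per unit): all 28 → value 184, running total 530.00
- sleeping bag (175/38 per unit): all 38 → value 175, running total 705.00
- rope (24/18 per unit): 15 of 18 → value 15×24/18 = 20.0000, running total 725.00
Total 725.00.

725.00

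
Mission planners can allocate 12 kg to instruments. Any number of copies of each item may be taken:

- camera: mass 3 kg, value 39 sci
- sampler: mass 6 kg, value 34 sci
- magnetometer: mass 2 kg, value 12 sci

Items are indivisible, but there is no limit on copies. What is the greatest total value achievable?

156 sci

Best value-per-unit is camera at 39/3, and filling with it alone uses mass 4×3=12. No mix of the others beats 4×39 = 156.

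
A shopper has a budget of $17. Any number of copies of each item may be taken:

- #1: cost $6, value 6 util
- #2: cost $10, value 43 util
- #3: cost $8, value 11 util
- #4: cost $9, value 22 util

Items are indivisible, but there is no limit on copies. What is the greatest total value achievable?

Best value-per-unit is #2 at 43/10; filling with it alone gives 1×43 = 43.
Optimal mix: 1×#1 + 1×#2 → cost 16, value 49.

49 util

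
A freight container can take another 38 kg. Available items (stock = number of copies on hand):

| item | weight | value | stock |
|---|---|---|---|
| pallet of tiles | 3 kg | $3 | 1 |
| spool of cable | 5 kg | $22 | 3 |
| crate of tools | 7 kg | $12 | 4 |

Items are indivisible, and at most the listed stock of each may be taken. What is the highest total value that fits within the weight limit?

Best selections within weight 38 and stock limits:
- 3×spool of cable + 3×crate of tools: weight 36, value 102
- 1×pallet of tiles + 3×spool of cable + 2×crate of tools: weight 32, value 93
- 2×spool of cable + 4×crate of tools: weight 38, value 92
Best: $102.

$102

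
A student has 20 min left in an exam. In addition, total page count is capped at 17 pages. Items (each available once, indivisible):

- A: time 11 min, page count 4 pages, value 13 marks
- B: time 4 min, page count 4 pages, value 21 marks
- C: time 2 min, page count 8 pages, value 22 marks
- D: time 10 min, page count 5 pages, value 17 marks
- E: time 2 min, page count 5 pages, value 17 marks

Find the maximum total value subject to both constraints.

60 marks

Feasible sets respecting both limits:
- B+C+D: time 16, page count 17, value 60
- B+C+E: time 8, page count 17, value 60
- A+B+C: time 17, page count 16, value 56
Best: 60 marks.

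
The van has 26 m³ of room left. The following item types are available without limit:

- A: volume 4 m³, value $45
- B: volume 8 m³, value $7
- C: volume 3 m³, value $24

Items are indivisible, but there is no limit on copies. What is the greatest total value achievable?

$273

Best value-per-unit is A at 45/4; filling with it alone gives 6×45 = 270.
Optimal mix: 5×A + 2×C → volume 26, value 273.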